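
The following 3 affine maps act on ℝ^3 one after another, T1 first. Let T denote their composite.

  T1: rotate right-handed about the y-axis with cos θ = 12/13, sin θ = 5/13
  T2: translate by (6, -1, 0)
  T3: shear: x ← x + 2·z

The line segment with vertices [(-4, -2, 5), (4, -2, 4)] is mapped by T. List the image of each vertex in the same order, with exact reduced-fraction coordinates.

image vertices: (215/13, -3, 80/13), (202/13, -3, 28/13)

T1 rotate right-handed about the y-axis with cos θ = 12/13, sin θ = 5/13: (-4, -2, 5) → (-23/13, -2, 80/13); (4, -2, 4) → (68/13, -2, 28/13)
T2 translate by (6, -1, 0): (-23/13, -2, 80/13) → (55/13, -3, 80/13); (68/13, -2, 28/13) → (146/13, -3, 28/13)
T3 shear: x ← x + 2·z: (55/13, -3, 80/13) → (215/13, -3, 80/13); (146/13, -3, 28/13) → (202/13, -3, 28/13)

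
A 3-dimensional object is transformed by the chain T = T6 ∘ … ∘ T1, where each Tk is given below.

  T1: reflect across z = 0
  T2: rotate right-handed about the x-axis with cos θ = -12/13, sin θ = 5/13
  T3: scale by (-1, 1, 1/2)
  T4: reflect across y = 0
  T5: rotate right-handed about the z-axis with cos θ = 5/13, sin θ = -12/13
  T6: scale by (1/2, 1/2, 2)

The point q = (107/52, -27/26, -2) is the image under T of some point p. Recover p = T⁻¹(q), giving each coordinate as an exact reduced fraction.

T1 = [1 0 0 0; 0 1 0 0; 0 0 -1 0; 0 0 0 1]
T2·T1 = [1 0 0 0; 0 -12/13 5/13 0; 0 5/13 12/13 0; 0 0 0 1]
T3·…·T1 = [-1 0 0 0; 0 -12/13 5/13 0; 0 5/26 6/13 0; 0 0 0 1]
T4·…·T1 = [-1 0 0 0; 0 12/13 -5/13 0; 0 5/26 6/13 0; 0 0 0 1]
T5·…·T1 = [-5/13 144/169 -60/169 0; 12/13 60/169 -25/169 0; 0 5/26 6/13 0; 0 0 0 1]
T6·…·T1 = [-5/26 72/169 -30/169 0; 6/13 30/169 -25/338 0; 0 5/13 12/13 0; 0 0 0 1]
det M = -1/4; M⁻¹ = [-10/13 24/13 0 0; 288/169 120/169 5/13 0; -120/169 -50/169 12/13 0; 0 0 0 1]
M⁻¹ · (107/52, -27/26, -2)ᵀ = (-7/2, 2, -3)ᵀ

p = (-7/2, 2, -3)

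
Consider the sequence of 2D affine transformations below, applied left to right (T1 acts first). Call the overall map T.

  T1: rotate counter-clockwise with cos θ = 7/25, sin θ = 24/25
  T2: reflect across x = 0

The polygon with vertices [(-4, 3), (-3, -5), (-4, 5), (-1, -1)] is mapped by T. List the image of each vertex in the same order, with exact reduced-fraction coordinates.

image vertices: (4, -3), (-99/25, -107/25), (148/25, -61/25), (-17/25, -31/25)

T1 rotate counter-clockwise with cos θ = 7/25, sin θ = 24/25: (-4, 3) → (-4, -3); (-3, -5) → (99/25, -107/25); (-4, 5) → (-148/25, -61/25); (-1, -1) → (17/25, -31/25)
T2 reflect across x = 0: (-4, -3) → (4, -3); (99/25, -107/25) → (-99/25, -107/25); (-148/25, -61/25) → (148/25, -61/25); (17/25, -31/25) → (-17/25, -31/25)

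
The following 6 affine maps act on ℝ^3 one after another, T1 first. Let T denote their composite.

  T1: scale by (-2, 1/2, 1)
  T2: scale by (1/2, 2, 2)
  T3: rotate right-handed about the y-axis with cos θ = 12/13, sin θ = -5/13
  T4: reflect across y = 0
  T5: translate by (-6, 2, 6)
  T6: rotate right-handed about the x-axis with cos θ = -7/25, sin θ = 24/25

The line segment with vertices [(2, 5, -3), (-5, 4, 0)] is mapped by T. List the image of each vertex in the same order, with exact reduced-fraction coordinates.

image vertices: (-72/13, 369/325, -908/325), (-18/13, -458/65, -269/65)

T1 scale by (-2, 1/2, 1): (2, 5, -3) → (-4, 5/2, -3); (-5, 4, 0) → (10, 2, 0)
T2 scale by (1/2, 2, 2): (-4, 5/2, -3) → (-2, 5, -6); (10, 2, 0) → (5, 4, 0)
T3 rotate right-handed about the y-axis with cos θ = 12/13, sin θ = -5/13: (-2, 5, -6) → (6/13, 5, -82/13); (5, 4, 0) → (60/13, 4, 25/13)
T4 reflect across y = 0: (6/13, 5, -82/13) → (6/13, -5, -82/13); (60/13, 4, 25/13) → (60/13, -4, 25/13)
T5 translate by (-6, 2, 6): (6/13, -5, -82/13) → (-72/13, -3, -4/13); (60/13, -4, 25/13) → (-18/13, -2, 103/13)
T6 rotate right-handed about the x-axis with cos θ = -7/25, sin θ = 24/25: (-72/13, -3, -4/13) → (-72/13, 369/325, -908/325); (-18/13, -2, 103/13) → (-18/13, -458/65, -269/65)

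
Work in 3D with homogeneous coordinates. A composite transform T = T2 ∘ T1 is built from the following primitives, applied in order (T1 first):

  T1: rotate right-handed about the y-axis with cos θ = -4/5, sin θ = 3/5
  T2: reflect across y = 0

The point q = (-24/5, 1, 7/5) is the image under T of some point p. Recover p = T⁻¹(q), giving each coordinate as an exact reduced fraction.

p = (3, -1, -4)

T1 = [-4/5 0 3/5 0; 0 1 0 0; -3/5 0 -4/5 0; 0 0 0 1]
T2·T1 = [-4/5 0 3/5 0; 0 -1 0 0; -3/5 0 -4/5 0; 0 0 0 1]
det M = -1; M⁻¹ = [-4/5 0 -3/5 0; 0 -1 0 0; 3/5 0 -4/5 0; 0 0 0 1]
M⁻¹ · (-24/5, 1, 7/5)ᵀ = (3, -1, -4)ᵀ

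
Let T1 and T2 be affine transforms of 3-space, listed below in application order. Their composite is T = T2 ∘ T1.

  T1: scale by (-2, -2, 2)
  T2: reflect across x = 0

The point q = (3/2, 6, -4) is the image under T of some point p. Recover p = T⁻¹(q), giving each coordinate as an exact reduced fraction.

T1 = [-2 0 0 0; 0 -2 0 0; 0 0 2 0; 0 0 0 1]
T2·T1 = [2 0 0 0; 0 -2 0 0; 0 0 2 0; 0 0 0 1]
det M = -8; M⁻¹ = [1/2 0 0 0; 0 -1/2 0 0; 0 0 1/2 0; 0 0 0 1]
M⁻¹ · (3/2, 6, -4)ᵀ = (3/4, -3, -2)ᵀ

p = (3/4, -3, -2)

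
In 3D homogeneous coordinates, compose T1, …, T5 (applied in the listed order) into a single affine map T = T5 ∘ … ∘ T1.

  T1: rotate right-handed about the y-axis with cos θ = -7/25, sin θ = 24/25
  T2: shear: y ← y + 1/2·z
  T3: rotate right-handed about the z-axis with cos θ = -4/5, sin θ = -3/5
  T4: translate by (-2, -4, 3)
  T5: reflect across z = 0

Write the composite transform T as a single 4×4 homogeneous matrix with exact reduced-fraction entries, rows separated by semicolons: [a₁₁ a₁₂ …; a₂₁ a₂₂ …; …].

T = [-8/125 3/5 -213/250 -2; 69/125 -4/5 -58/125 -4; 24/25 0 7/25 -3; 0 0 0 1]

T1 = [-7/25 0 24/25 0; 0 1 0 0; -24/25 0 -7/25 0; 0 0 0 1]
T2·T1 = [-7/25 0 24/25 0; -12/25 1 -7/50 0; -24/25 0 -7/25 0; 0 0 0 1]
T3·…·T1 = [-8/125 3/5 -213/250 0; 69/125 -4/5 -58/125 0; -24/25 0 -7/25 0; 0 0 0 1]
T4·…·T1 = [-8/125 3/5 -213/250 -2; 69/125 -4/5 -58/125 -4; -24/25 0 -7/25 3; 0 0 0 1]
T5·…·T1 = [-8/125 3/5 -213/250 -2; 69/125 -4/5 -58/125 -4; 24/25 0 7/25 -3; 0 0 0 1]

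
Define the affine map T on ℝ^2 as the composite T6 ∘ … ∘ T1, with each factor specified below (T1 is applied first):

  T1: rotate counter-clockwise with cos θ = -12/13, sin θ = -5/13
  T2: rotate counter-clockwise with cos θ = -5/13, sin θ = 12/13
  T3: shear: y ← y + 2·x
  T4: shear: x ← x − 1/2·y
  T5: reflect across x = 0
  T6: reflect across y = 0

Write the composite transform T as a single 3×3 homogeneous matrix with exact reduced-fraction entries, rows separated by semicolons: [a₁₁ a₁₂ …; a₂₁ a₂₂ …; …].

T = [-119/338 60/169 0; -121/169 -358/169 0; 0 0 1]

T1 = [-12/13 5/13 0; -5/13 -12/13 0; 0 0 1]
T2·T1 = [120/169 119/169 0; -119/169 120/169 0; 0 0 1]
T3·…·T1 = [120/169 119/169 0; 121/169 358/169 0; 0 0 1]
T4·…·T1 = [119/338 -60/169 0; 121/169 358/169 0; 0 0 1]
T5·…·T1 = [-119/338 60/169 0; 121/169 358/169 0; 0 0 1]
T6·…·T1 = [-119/338 60/169 0; -121/169 -358/169 0; 0 0 1]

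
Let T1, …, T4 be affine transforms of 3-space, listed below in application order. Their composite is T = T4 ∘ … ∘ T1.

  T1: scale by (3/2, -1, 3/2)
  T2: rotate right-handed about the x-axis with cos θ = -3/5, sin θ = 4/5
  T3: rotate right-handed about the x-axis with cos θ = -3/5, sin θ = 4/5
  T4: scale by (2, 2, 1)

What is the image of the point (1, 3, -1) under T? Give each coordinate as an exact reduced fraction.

T(p) = (3, -6/5, 33/10)

T1 scale by (3/2, -1, 3/2): (1, 3, -1) → (3/2, -3, -3/2)
T2 rotate right-handed about the x-axis with cos θ = -3/5, sin θ = 4/5: (3/2, -3, -3/2) → (3/2, 3, -3/2)
T3 rotate right-handed about the x-axis with cos θ = -3/5, sin θ = 4/5: (3/2, 3, -3/2) → (3/2, -3/5, 33/10)
T4 scale by (2, 2, 1): (3/2, -3/5, 33/10) → (3, -6/5, 33/10)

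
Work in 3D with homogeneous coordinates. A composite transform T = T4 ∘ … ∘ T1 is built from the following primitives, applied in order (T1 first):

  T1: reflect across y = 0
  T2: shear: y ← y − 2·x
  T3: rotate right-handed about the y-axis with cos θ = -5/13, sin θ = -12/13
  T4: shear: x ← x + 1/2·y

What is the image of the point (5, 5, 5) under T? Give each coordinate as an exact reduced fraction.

T(p) = (-365/26, -15, 35/13)

T1 reflect across y = 0: (5, 5, 5) → (5, -5, 5)
T2 shear: y ← y − 2·x: (5, -5, 5) → (5, -15, 5)
T3 rotate right-handed about the y-axis with cos θ = -5/13, sin θ = -12/13: (5, -15, 5) → (-85/13, -15, 35/13)
T4 shear: x ← x + 1/2·y: (-85/13, -15, 35/13) → (-365/26, -15, 35/13)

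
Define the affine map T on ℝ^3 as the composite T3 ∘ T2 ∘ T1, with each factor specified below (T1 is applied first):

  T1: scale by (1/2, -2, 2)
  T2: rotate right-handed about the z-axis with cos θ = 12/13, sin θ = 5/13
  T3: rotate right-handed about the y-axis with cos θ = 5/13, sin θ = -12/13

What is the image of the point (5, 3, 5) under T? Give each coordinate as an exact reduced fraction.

T(p) = (-1260/169, -119/26, 1370/169)

T1 scale by (1/2, -2, 2): (5, 3, 5) → (5/2, -6, 10)
T2 rotate right-handed about the z-axis with cos θ = 12/13, sin θ = 5/13: (5/2, -6, 10) → (60/13, -119/26, 10)
T3 rotate right-handed about the y-axis with cos θ = 5/13, sin θ = -12/13: (60/13, -119/26, 10) → (-1260/169, -119/26, 1370/169)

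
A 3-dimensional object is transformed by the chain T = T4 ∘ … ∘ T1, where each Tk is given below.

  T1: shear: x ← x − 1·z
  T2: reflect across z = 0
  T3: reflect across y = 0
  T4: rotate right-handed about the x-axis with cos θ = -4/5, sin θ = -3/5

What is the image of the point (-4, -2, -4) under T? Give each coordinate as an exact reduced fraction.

T1 shear: x ← x − 1·z: (-4, -2, -4) → (0, -2, -4)
T2 reflect across z = 0: (0, -2, -4) → (0, -2, 4)
T3 reflect across y = 0: (0, -2, 4) → (0, 2, 4)
T4 rotate right-handed about the x-axis with cos θ = -4/5, sin θ = -3/5: (0, 2, 4) → (0, 4/5, -22/5)

T(p) = (0, 4/5, -22/5)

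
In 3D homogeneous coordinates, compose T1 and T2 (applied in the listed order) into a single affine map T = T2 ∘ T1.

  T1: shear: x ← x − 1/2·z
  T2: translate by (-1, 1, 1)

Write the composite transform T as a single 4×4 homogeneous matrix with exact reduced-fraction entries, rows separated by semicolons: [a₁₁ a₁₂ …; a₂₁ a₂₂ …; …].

T1 = [1 0 -1/2 0; 0 1 0 0; 0 0 1 0; 0 0 0 1]
T2·T1 = [1 0 -1/2 -1; 0 1 0 1; 0 0 1 1; 0 0 0 1]

T = [1 0 -1/2 -1; 0 1 0 1; 0 0 1 1; 0 0 0 1]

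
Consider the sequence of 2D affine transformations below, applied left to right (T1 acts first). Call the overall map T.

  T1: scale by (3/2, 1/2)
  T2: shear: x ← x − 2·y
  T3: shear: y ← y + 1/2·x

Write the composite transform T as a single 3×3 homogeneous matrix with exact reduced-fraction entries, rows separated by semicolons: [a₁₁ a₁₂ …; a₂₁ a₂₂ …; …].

T1 = [3/2 0 0; 0 1/2 0; 0 0 1]
T2·T1 = [3/2 -1 0; 0 1/2 0; 0 0 1]
T3·…·T1 = [3/2 -1 0; 3/4 0 0; 0 0 1]

T = [3/2 -1 0; 3/4 0 0; 0 0 1]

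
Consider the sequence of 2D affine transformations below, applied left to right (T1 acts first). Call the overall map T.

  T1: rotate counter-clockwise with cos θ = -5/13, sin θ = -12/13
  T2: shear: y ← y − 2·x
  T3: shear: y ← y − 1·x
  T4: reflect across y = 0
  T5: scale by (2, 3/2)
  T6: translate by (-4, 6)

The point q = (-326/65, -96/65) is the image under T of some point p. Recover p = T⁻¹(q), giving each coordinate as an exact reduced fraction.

p = (-3, -9/5)

T1 = [-5/13 12/13 0; -12/13 -5/13 0; 0 0 1]
T2·T1 = [-5/13 12/13 0; -2/13 -29/13 0; 0 0 1]
T3·…·T1 = [-5/13 12/13 0; 3/13 -41/13 0; 0 0 1]
T4·…·T1 = [-5/13 12/13 0; -3/13 41/13 0; 0 0 1]
T5·…·T1 = [-10/13 24/13 0; -9/26 123/26 0; 0 0 1]
T6·…·T1 = [-10/13 24/13 -4; -9/26 123/26 6; 0 0 1]
det M = -3; M⁻¹ = [-41/26 8/13 -10; -3/26 10/39 -2; 0 0 1]
M⁻¹ · (-326/65, -96/65)ᵀ = (-3, -9/5)ᵀ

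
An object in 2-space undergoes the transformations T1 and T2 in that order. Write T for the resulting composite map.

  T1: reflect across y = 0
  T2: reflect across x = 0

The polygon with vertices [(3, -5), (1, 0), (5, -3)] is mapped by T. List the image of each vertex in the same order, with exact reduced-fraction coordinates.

T1 reflect across y = 0: (3, -5) → (3, 5); (1, 0) → (1, 0); (5, -3) → (5, 3)
T2 reflect across x = 0: (3, 5) → (-3, 5); (1, 0) → (-1, 0); (5, 3) → (-5, 3)

image vertices: (-3, 5), (-1, 0), (-5, 3)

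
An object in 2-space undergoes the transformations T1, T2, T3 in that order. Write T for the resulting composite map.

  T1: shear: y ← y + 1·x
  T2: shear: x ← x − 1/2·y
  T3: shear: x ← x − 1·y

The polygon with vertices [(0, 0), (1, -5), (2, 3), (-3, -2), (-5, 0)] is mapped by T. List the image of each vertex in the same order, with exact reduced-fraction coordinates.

T1 shear: y ← y + 1·x: (0, 0) → (0, 0); (1, -5) → (1, -4); (2, 3) → (2, 5); (-3, -2) → (-3, -5); (-5, 0) → (-5, -5)
T2 shear: x ← x − 1/2·y: (0, 0) → (0, 0); (1, -4) → (3, -4); (2, 5) → (-1/2, 5); (-3, -5) → (-1/2, -5); (-5, -5) → (-5/2, -5)
T3 shear: x ← x − 1·y: (0, 0) → (0, 0); (3, -4) → (7, -4); (-1/2, 5) → (-11/2, 5); (-1/2, -5) → (9/2, -5); (-5/2, -5) → (5/2, -5)

image vertices: (0, 0), (7, -4), (-11/2, 5), (9/2, -5), (5/2, -5)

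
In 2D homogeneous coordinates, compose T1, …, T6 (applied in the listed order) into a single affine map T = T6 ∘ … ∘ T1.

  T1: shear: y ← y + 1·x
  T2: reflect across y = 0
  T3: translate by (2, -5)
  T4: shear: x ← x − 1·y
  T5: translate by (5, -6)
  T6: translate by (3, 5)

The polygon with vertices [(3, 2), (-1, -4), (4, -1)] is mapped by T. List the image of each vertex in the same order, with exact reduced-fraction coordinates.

T1 shear: y ← y + 1·x: (3, 2) → (3, 5); (-1, -4) → (-1, -5); (4, -1) → (4, 3)
T2 reflect across y = 0: (3, 5) → (3, -5); (-1, -5) → (-1, 5); (4, 3) → (4, -3)
T3 translate by (2, -5): (3, -5) → (5, -10); (-1, 5) → (1, 0); (4, -3) → (6, -8)
T4 shear: x ← x − 1·y: (5, -10) → (15, -10); (1, 0) → (1, 0); (6, -8) → (14, -8)
T5 translate by (5, -6): (15, -10) → (20, -16); (1, 0) → (6, -6); (14, -8) → (19, -14)
T6 translate by (3, 5): (20, -16) → (23, -11); (6, -6) → (9, -1); (19, -14) → (22, -9)

image vertices: (23, -11), (9, -1), (22, -9)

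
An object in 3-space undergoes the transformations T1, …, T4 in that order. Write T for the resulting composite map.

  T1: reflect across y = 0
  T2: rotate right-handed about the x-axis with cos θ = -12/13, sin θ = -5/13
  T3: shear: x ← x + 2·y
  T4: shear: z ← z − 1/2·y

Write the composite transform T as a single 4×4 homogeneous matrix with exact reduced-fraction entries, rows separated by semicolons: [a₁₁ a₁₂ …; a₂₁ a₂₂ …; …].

T = [1 24/13 10/13 0; 0 12/13 5/13 0; 0 -1/13 -29/26 0; 0 0 0 1]

T1 = [1 0 0 0; 0 -1 0 0; 0 0 1 0; 0 0 0 1]
T2·T1 = [1 0 0 0; 0 12/13 5/13 0; 0 5/13 -12/13 0; 0 0 0 1]
T3·…·T1 = [1 24/13 10/13 0; 0 12/13 5/13 0; 0 5/13 -12/13 0; 0 0 0 1]
T4·…·T1 = [1 24/13 10/13 0; 0 12/13 5/13 0; 0 -1/13 -29/26 0; 0 0 0 1]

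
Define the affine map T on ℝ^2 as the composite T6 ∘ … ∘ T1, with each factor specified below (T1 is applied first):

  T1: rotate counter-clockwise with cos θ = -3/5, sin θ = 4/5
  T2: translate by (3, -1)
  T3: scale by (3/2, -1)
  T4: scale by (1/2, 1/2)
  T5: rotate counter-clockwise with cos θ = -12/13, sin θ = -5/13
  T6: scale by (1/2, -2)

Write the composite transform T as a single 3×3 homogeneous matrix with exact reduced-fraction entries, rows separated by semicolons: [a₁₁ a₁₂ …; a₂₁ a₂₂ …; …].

T1 = [-3/5 -4/5 0; 4/5 -3/5 0; 0 0 1]
T2·T1 = [-3/5 -4/5 3; 4/5 -3/5 -1; 0 0 1]
T3·…·T1 = [-9/10 -6/5 9/2; -4/5 3/5 1; 0 0 1]
T4·…·T1 = [-9/20 -3/5 9/4; -2/5 3/10 1/2; 0 0 1]
T5·…·T1 = [17/65 87/130 -49/26; 141/260 -3/65 -69/52; 0 0 1]
T6·…·T1 = [17/130 87/260 -49/52; -141/130 6/65 69/26; 0 0 1]

T = [17/130 87/260 -49/52; -141/130 6/65 69/26; 0 0 1]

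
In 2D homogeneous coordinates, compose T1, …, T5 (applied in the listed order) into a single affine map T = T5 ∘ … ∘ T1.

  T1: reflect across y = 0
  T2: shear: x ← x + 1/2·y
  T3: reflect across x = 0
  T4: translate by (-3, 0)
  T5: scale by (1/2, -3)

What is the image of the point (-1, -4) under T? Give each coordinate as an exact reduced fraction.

T(p) = (-2, -12)

T1 reflect across y = 0: (-1, -4) → (-1, 4)
T2 shear: x ← x + 1/2·y: (-1, 4) → (1, 4)
T3 reflect across x = 0: (1, 4) → (-1, 4)
T4 translate by (-3, 0): (-1, 4) → (-4, 4)
T5 scale by (1/2, -3): (-4, 4) → (-2, -12)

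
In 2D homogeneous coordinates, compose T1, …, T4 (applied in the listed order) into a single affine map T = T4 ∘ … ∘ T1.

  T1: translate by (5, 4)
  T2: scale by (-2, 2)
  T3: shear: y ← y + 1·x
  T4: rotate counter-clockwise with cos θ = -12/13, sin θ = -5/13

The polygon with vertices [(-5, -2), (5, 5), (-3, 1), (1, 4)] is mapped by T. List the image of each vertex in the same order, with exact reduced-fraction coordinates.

T1 translate by (5, 4): (-5, -2) → (0, 2); (5, 5) → (10, 9); (-3, 1) → (2, 5); (1, 4) → (6, 8)
T2 scale by (-2, 2): (0, 2) → (0, 4); (10, 9) → (-20, 18); (2, 5) → (-4, 10); (6, 8) → (-12, 16)
T3 shear: y ← y + 1·x: (0, 4) → (0, 4); (-20, 18) → (-20, -2); (-4, 10) → (-4, 6); (-12, 16) → (-12, 4)
T4 rotate counter-clockwise with cos θ = -12/13, sin θ = -5/13: (0, 4) → (20/13, -48/13); (-20, -2) → (230/13, 124/13); (-4, 6) → (6, -4); (-12, 4) → (164/13, 12/13)

image vertices: (20/13, -48/13), (230/13, 124/13), (6, -4), (164/13, 12/13)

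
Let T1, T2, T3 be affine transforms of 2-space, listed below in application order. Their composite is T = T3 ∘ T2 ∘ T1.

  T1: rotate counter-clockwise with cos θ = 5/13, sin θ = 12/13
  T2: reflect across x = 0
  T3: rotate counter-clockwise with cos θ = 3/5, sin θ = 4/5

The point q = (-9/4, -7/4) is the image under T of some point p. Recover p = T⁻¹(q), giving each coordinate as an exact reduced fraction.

p = (7/4, -9/4)

T1 = [5/13 -12/13 0; 12/13 5/13 0; 0 0 1]
T2·T1 = [-5/13 12/13 0; 12/13 5/13 0; 0 0 1]
T3·…·T1 = [-63/65 16/65 0; 16/65 63/65 0; 0 0 1]
det M = -1; M⁻¹ = [-63/65 16/65 0; 16/65 63/65 0; 0 0 1]
M⁻¹ · (-9/4, -7/4)ᵀ = (7/4, -9/4)ᵀ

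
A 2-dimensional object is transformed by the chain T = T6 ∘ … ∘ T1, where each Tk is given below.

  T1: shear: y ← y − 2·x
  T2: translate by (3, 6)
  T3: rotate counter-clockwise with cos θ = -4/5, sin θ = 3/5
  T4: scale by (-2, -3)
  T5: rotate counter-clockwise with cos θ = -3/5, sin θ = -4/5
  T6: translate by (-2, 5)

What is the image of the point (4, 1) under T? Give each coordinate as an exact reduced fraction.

T1 shear: y ← y − 2·x: (4, 1) → (4, -7)
T2 translate by (3, 6): (4, -7) → (7, -1)
T3 rotate counter-clockwise with cos θ = -4/5, sin θ = 3/5: (7, -1) → (-5, 5)
T4 scale by (-2, -3): (-5, 5) → (10, -15)
T5 rotate counter-clockwise with cos θ = -3/5, sin θ = -4/5: (10, -15) → (-18, 1)
T6 translate by (-2, 5): (-18, 1) → (-20, 6)

T(p) = (-20, 6)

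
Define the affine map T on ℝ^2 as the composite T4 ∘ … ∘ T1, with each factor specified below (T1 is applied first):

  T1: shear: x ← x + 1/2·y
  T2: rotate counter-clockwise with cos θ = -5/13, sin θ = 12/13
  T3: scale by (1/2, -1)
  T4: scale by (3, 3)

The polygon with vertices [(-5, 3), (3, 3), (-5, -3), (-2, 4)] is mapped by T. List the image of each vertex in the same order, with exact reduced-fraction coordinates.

T1 shear: x ← x + 1/2·y: (-5, 3) → (-7/2, 3); (3, 3) → (9/2, 3); (-5, -3) → (-13/2, -3); (-2, 4) → (0, 4)
T2 rotate counter-clockwise with cos θ = -5/13, sin θ = 12/13: (-7/2, 3) → (-37/26, -57/13); (9/2, 3) → (-9/2, 3); (-13/2, -3) → (137/26, -63/13); (0, 4) → (-48/13, -20/13)
T3 scale by (1/2, -1): (-37/26, -57/13) → (-37/52, 57/13); (-9/2, 3) → (-9/4, -3); (137/26, -63/13) → (137/52, 63/13); (-48/13, -20/13) → (-24/13, 20/13)
T4 scale by (3, 3): (-37/52, 57/13) → (-111/52, 171/13); (-9/4, -3) → (-27/4, -9); (137/52, 63/13) → (411/52, 189/13); (-24/13, 20/13) → (-72/13, 60/13)

image vertices: (-111/52, 171/13), (-27/4, -9), (411/52, 189/13), (-72/13, 60/13)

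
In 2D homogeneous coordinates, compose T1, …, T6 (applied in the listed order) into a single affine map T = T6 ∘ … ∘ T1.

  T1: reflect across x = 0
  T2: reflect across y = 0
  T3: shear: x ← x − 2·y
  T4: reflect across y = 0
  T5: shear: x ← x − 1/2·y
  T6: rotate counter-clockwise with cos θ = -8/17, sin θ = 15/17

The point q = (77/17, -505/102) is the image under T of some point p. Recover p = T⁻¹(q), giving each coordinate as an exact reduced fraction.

p = (4, -5/3)

T1 = [-1 0 0; 0 1 0; 0 0 1]
T2·T1 = [-1 0 0; 0 -1 0; 0 0 1]
T3·…·T1 = [-1 2 0; 0 -1 0; 0 0 1]
T4·…·T1 = [-1 2 0; 0 1 0; 0 0 1]
T5·…·T1 = [-1 3/2 0; 0 1 0; 0 0 1]
T6·…·T1 = [8/17 -27/17 0; -15/17 29/34 0; 0 0 1]
det M = -1; M⁻¹ = [-29/34 -27/17 0; -15/17 -8/17 0; 0 0 1]
M⁻¹ · (77/17, -505/102)ᵀ = (4, -5/3)ᵀ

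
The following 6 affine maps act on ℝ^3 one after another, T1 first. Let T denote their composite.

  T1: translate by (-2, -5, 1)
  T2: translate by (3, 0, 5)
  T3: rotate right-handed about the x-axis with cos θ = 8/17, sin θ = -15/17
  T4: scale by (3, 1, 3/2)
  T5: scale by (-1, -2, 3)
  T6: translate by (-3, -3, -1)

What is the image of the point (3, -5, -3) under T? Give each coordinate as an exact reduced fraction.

T(p) = (-15, 19/17, 766/17)

T1 translate by (-2, -5, 1): (3, -5, -3) → (1, -10, -2)
T2 translate by (3, 0, 5): (1, -10, -2) → (4, -10, 3)
T3 rotate right-handed about the x-axis with cos θ = 8/17, sin θ = -15/17: (4, -10, 3) → (4, -35/17, 174/17)
T4 scale by (3, 1, 3/2): (4, -35/17, 174/17) → (12, -35/17, 261/17)
T5 scale by (-1, -2, 3): (12, -35/17, 261/17) → (-12, 70/17, 783/17)
T6 translate by (-3, -3, -1): (-12, 70/17, 783/17) → (-15, 19/17, 766/17)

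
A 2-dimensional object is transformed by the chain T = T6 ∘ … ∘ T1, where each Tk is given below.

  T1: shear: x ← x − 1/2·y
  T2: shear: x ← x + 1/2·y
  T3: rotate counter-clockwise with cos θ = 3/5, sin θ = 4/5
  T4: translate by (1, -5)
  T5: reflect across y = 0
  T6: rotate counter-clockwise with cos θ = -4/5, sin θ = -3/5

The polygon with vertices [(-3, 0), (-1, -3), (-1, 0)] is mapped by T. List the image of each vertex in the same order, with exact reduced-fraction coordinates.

T1 shear: x ← x − 1/2·y: (-3, 0) → (-3, 0); (-1, -3) → (1/2, -3); (-1, 0) → (-1, 0)
T2 shear: x ← x + 1/2·y: (-3, 0) → (-3, 0); (1/2, -3) → (-1, -3); (-1, 0) → (-1, 0)
T3 rotate counter-clockwise with cos θ = 3/5, sin θ = 4/5: (-3, 0) → (-9/5, -12/5); (-1, -3) → (9/5, -13/5); (-1, 0) → (-3/5, -4/5)
T4 translate by (1, -5): (-9/5, -12/5) → (-4/5, -37/5); (9/5, -13/5) → (14/5, -38/5); (-3/5, -4/5) → (2/5, -29/5)
T5 reflect across y = 0: (-4/5, -37/5) → (-4/5, 37/5); (14/5, -38/5) → (14/5, 38/5); (2/5, -29/5) → (2/5, 29/5)
T6 rotate counter-clockwise with cos θ = -4/5, sin θ = -3/5: (-4/5, 37/5) → (127/25, -136/25); (14/5, 38/5) → (58/25, -194/25); (2/5, 29/5) → (79/25, -122/25)

image vertices: (127/25, -136/25), (58/25, -194/25), (79/25, -122/25)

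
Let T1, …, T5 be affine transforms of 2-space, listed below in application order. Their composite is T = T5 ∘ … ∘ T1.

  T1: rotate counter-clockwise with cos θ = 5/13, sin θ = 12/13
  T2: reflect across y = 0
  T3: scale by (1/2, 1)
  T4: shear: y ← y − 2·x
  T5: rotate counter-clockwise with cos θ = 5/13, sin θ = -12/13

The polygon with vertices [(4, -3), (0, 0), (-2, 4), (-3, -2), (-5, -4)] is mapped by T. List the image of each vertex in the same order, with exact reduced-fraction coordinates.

T1 rotate counter-clockwise with cos θ = 5/13, sin θ = 12/13: (4, -3) → (56/13, 33/13); (0, 0) → (0, 0); (-2, 4) → (-58/13, -4/13); (-3, -2) → (9/13, -46/13); (-5, -4) → (23/13, -80/13)
T2 reflect across y = 0: (56/13, 33/13) → (56/13, -33/13); (0, 0) → (0, 0); (-58/13, -4/13) → (-58/13, 4/13); (9/13, -46/13) → (9/13, 46/13); (23/13, -80/13) → (23/13, 80/13)
T3 scale by (1/2, 1): (56/13, -33/13) → (28/13, -33/13); (0, 0) → (0, 0); (-58/13, 4/13) → (-29/13, 4/13); (9/13, 46/13) → (9/26, 46/13); (23/13, 80/13) → (23/26, 80/13)
T4 shear: y ← y − 2·x: (28/13, -33/13) → (28/13, -89/13); (0, 0) → (0, 0); (-29/13, 4/13) → (-29/13, 62/13); (9/26, 46/13) → (9/26, 37/13); (23/26, 80/13) → (23/26, 57/13)
T5 rotate counter-clockwise with cos θ = 5/13, sin θ = -12/13: (28/13, -89/13) → (-928/169, -781/169); (0, 0) → (0, 0); (-29/13, 62/13) → (599/169, 658/169); (9/26, 37/13) → (933/338, 131/169); (23/26, 57/13) → (1483/338, 147/169)

image vertices: (-928/169, -781/169), (0, 0), (599/169, 658/169), (933/338, 131/169), (1483/338, 147/169)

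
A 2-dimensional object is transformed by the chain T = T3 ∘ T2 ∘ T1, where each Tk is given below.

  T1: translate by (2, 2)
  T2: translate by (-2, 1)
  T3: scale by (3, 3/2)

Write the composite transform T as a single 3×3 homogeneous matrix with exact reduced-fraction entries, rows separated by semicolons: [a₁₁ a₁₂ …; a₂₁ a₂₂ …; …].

T = [3 0 0; 0 3/2 9/2; 0 0 1]

T1 = [1 0 2; 0 1 2; 0 0 1]
T2·T1 = [1 0 0; 0 1 3; 0 0 1]
T3·…·T1 = [3 0 0; 0 3/2 9/2; 0 0 1]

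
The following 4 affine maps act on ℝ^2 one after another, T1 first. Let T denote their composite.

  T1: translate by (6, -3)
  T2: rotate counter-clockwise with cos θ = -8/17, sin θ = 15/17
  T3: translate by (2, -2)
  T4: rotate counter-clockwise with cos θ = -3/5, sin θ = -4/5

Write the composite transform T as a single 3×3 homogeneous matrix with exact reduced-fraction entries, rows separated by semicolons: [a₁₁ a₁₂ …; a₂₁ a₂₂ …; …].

T1 = [1 0 6; 0 1 -3; 0 0 1]
T2·T1 = [-8/17 -15/17 -3/17; 15/17 -8/17 114/17; 0 0 1]
T3·…·T1 = [-8/17 -15/17 31/17; 15/17 -8/17 80/17; 0 0 1]
T4·…·T1 = [84/85 13/85 227/85; -13/85 84/85 -364/85; 0 0 1]

T = [84/85 13/85 227/85; -13/85 84/85 -364/85; 0 0 1]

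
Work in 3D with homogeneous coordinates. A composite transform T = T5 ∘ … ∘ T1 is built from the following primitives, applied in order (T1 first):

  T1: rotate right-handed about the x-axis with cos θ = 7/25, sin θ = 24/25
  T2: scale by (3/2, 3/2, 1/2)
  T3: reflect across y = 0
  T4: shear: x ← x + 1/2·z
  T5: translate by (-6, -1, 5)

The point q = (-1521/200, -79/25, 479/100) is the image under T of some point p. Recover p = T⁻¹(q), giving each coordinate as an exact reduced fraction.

p = (-1, 0, -3/2)

T1 = [1 0 0 0; 0 7/25 -24/25 0; 0 24/25 7/25 0; 0 0 0 1]
T2·T1 = [3/2 0 0 0; 0 21/50 -36/25 0; 0 12/25 7/50 0; 0 0 0 1]
T3·…·T1 = [3/2 0 0 0; 0 -21/50 36/25 0; 0 12/25 7/50 0; 0 0 0 1]
T4·…·T1 = [3/2 6/25 7/100 0; 0 -21/50 36/25 0; 0 12/25 7/50 0; 0 0 0 1]
T5·…·T1 = [3/2 6/25 7/100 -6; 0 -21/50 36/25 -1; 0 12/25 7/50 5; 0 0 0 1]
det M = -9/8; M⁻¹ = [2/3 0 -1/3 17/3; 0 -14/75 48/25 -734/75; 0 16/25 14/25 -54/25; 0 0 0 1]
M⁻¹ · (-1521/200, -79/25, 479/100)ᵀ = (-1, 0, -3/2)ᵀ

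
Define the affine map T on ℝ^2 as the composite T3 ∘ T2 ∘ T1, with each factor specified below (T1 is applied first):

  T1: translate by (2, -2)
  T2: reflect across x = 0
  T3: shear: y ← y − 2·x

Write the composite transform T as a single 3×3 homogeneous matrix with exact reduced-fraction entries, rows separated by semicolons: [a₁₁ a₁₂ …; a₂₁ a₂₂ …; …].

T1 = [1 0 2; 0 1 -2; 0 0 1]
T2·T1 = [-1 0 -2; 0 1 -2; 0 0 1]
T3·…·T1 = [-1 0 -2; 2 1 2; 0 0 1]

T = [-1 0 -2; 2 1 2; 0 0 1]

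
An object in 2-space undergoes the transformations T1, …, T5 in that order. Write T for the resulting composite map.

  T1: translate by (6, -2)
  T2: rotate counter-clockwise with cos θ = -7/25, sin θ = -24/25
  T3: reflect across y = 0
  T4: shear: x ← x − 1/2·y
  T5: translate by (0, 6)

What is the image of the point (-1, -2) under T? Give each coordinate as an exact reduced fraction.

T1 translate by (6, -2): (-1, -2) → (5, -4)
T2 rotate counter-clockwise with cos θ = -7/25, sin θ = -24/25: (5, -4) → (-131/25, -92/25)
T3 reflect across y = 0: (-131/25, -92/25) → (-131/25, 92/25)
T4 shear: x ← x − 1/2·y: (-131/25, 92/25) → (-177/25, 92/25)
T5 translate by (0, 6): (-177/25, 92/25) → (-177/25, 242/25)

T(p) = (-177/25, 242/25)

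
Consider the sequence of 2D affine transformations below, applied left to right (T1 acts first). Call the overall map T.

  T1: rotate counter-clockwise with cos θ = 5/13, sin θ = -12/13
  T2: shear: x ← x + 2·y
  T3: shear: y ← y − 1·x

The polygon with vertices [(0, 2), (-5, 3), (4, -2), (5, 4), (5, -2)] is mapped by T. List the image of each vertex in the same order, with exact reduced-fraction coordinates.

image vertices: (44/13, -34/13), (161/13, -86/13), (-120/13, 62/13), (-7/13, -33/13), (-139/13, 69/13)

T1 rotate counter-clockwise with cos θ = 5/13, sin θ = -12/13: (0, 2) → (24/13, 10/13); (-5, 3) → (11/13, 75/13); (4, -2) → (-4/13, -58/13); (5, 4) → (73/13, -40/13); (5, -2) → (1/13, -70/13)
T2 shear: x ← x + 2·y: (24/13, 10/13) → (44/13, 10/13); (11/13, 75/13) → (161/13, 75/13); (-4/13, -58/13) → (-120/13, -58/13); (73/13, -40/13) → (-7/13, -40/13); (1/13, -70/13) → (-139/13, -70/13)
T3 shear: y ← y − 1·x: (44/13, 10/13) → (44/13, -34/13); (161/13, 75/13) → (161/13, -86/13); (-120/13, -58/13) → (-120/13, 62/13); (-7/13, -40/13) → (-7/13, -33/13); (-139/13, -70/13) → (-139/13, 69/13)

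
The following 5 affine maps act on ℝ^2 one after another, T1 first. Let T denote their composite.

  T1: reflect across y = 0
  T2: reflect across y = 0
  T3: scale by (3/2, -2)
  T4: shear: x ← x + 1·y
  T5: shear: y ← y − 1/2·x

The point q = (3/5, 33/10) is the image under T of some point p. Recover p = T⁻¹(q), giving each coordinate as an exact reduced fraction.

p = (-2, -9/5)

T1 = [1 0 0; 0 -1 0; 0 0 1]
T2·T1 = [1 0 0; 0 1 0; 0 0 1]
T3·…·T1 = [3/2 0 0; 0 -2 0; 0 0 1]
T4·…·T1 = [3/2 -2 0; 0 -2 0; 0 0 1]
T5·…·T1 = [3/2 -2 0; -3/4 -1 0; 0 0 1]
det M = -3; M⁻¹ = [1/3 -2/3 0; -1/4 -1/2 0; 0 0 1]
M⁻¹ · (3/5, 33/10)ᵀ = (-2, -9/5)ᵀ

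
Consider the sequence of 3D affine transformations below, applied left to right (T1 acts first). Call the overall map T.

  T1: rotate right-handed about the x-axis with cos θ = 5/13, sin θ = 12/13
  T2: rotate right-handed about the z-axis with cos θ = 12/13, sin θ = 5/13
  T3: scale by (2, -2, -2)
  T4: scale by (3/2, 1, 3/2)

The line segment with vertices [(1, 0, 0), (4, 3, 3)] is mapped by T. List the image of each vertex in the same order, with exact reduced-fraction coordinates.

T1 rotate right-handed about the x-axis with cos θ = 5/13, sin θ = 12/13: (1, 0, 0) → (1, 0, 0); (4, 3, 3) → (4, -21/13, 51/13)
T2 rotate right-handed about the z-axis with cos θ = 12/13, sin θ = 5/13: (1, 0, 0) → (12/13, 5/13, 0); (4, -21/13, 51/13) → (729/169, 8/169, 51/13)
T3 scale by (2, -2, -2): (12/13, 5/13, 0) → (24/13, -10/13, 0); (729/169, 8/169, 51/13) → (1458/169, -16/169, -102/13)
T4 scale by (3/2, 1, 3/2): (24/13, -10/13, 0) → (36/13, -10/13, 0); (1458/169, -16/169, -102/13) → (2187/169, -16/169, -153/13)

image vertices: (36/13, -10/13, 0), (2187/169, -16/169, -153/13)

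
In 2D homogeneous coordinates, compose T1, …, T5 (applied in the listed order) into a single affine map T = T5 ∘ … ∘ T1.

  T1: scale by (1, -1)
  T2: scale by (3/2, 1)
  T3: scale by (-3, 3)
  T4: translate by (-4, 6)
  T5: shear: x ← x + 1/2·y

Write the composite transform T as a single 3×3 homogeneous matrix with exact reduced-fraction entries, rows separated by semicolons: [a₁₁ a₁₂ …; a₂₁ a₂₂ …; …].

T1 = [1 0 0; 0 -1 0; 0 0 1]
T2·T1 = [3/2 0 0; 0 -1 0; 0 0 1]
T3·…·T1 = [-9/2 0 0; 0 -3 0; 0 0 1]
T4·…·T1 = [-9/2 0 -4; 0 -3 6; 0 0 1]
T5·…·T1 = [-9/2 -3/2 -1; 0 -3 6; 0 0 1]

T = [-9/2 -3/2 -1; 0 -3 6; 0 0 1]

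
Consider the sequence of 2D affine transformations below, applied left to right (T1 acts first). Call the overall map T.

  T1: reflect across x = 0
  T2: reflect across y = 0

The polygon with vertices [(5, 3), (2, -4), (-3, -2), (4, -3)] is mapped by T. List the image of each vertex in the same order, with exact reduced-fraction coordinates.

T1 reflect across x = 0: (5, 3) → (-5, 3); (2, -4) → (-2, -4); (-3, -2) → (3, -2); (4, -3) → (-4, -3)
T2 reflect across y = 0: (-5, 3) → (-5, -3); (-2, -4) → (-2, 4); (3, -2) → (3, 2); (-4, -3) → (-4, 3)

image vertices: (-5, -3), (-2, 4), (3, 2), (-4, 3)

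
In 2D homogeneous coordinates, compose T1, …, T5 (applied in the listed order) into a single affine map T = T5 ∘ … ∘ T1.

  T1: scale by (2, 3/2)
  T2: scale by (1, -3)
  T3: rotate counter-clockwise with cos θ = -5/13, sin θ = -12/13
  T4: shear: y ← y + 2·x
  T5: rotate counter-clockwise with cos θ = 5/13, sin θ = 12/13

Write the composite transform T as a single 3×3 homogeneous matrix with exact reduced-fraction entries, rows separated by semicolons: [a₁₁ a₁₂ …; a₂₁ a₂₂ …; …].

T = [478/169 756/169 0; -340/169 -2151/338 0; 0 0 1]

T1 = [2 0 0; 0 3/2 0; 0 0 1]
T2·T1 = [2 0 0; 0 -9/2 0; 0 0 1]
T3·…·T1 = [-10/13 -54/13 0; -24/13 45/26 0; 0 0 1]
T4·…·T1 = [-10/13 -54/13 0; -44/13 -171/26 0; 0 0 1]
T5·…·T1 = [478/169 756/169 0; -340/169 -2151/338 0; 0 0 1]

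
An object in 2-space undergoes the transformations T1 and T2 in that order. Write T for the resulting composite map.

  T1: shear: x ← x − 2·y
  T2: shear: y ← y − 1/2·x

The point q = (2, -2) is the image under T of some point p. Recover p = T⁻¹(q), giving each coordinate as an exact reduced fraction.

p = (0, -1)

T1 = [1 -2 0; 0 1 0; 0 0 1]
T2·T1 = [1 -2 0; -1/2 2 0; 0 0 1]
det M = 1; M⁻¹ = [2 2 0; 1/2 1 0; 0 0 1]
M⁻¹ · (2, -2)ᵀ = (0, -1)ᵀ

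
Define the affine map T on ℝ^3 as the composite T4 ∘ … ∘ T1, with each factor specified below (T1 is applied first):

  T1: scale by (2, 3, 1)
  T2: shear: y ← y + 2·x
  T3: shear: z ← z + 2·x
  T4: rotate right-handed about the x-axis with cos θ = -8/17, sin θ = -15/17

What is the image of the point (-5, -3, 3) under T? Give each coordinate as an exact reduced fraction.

T1 scale by (2, 3, 1): (-5, -3, 3) → (-10, -9, 3)
T2 shear: y ← y + 2·x: (-10, -9, 3) → (-10, -29, 3)
T3 shear: z ← z + 2·x: (-10, -29, 3) → (-10, -29, -17)
T4 rotate right-handed about the x-axis with cos θ = -8/17, sin θ = -15/17: (-10, -29, -17) → (-10, -23/17, 571/17)

T(p) = (-10, -23/17, 571/17)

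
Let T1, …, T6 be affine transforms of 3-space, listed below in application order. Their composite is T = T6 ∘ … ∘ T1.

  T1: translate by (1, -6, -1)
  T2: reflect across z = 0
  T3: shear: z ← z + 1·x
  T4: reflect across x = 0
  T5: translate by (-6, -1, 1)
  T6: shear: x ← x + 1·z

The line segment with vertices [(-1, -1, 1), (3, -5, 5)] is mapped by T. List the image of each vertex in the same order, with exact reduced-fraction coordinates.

T1 translate by (1, -6, -1): (-1, -1, 1) → (0, -7, 0); (3, -5, 5) → (4, -11, 4)
T2 reflect across z = 0: (0, -7, 0) → (0, -7, 0); (4, -11, 4) → (4, -11, -4)
T3 shear: z ← z + 1·x: (0, -7, 0) → (0, -7, 0); (4, -11, -4) → (4, -11, 0)
T4 reflect across x = 0: (0, -7, 0) → (0, -7, 0); (4, -11, 0) → (-4, -11, 0)
T5 translate by (-6, -1, 1): (0, -7, 0) → (-6, -8, 1); (-4, -11, 0) → (-10, -12, 1)
T6 shear: x ← x + 1·z: (-6, -8, 1) → (-5, -8, 1); (-10, -12, 1) → (-9, -12, 1)

image vertices: (-5, -8, 1), (-9, -12, 1)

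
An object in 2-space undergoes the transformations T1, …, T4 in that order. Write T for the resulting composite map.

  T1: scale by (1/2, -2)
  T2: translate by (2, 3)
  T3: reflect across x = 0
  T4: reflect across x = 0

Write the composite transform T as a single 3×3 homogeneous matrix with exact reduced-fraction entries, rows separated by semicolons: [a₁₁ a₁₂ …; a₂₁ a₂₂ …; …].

T = [1/2 0 2; 0 -2 3; 0 0 1]

T1 = [1/2 0 0; 0 -2 0; 0 0 1]
T2·T1 = [1/2 0 2; 0 -2 3; 0 0 1]
T3·…·T1 = [-1/2 0 -2; 0 -2 3; 0 0 1]
T4·…·T1 = [1/2 0 2; 0 -2 3; 0 0 1]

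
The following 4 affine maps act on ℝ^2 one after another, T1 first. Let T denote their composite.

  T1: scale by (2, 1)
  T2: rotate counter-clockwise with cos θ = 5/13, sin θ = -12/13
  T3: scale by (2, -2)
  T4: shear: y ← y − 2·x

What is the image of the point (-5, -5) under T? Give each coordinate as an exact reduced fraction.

T1 scale by (2, 1): (-5, -5) → (-10, -5)
T2 rotate counter-clockwise with cos θ = 5/13, sin θ = -12/13: (-10, -5) → (-110/13, 95/13)
T3 scale by (2, -2): (-110/13, 95/13) → (-220/13, -190/13)
T4 shear: y ← y − 2·x: (-220/13, -190/13) → (-220/13, 250/13)

T(p) = (-220/13, 250/13)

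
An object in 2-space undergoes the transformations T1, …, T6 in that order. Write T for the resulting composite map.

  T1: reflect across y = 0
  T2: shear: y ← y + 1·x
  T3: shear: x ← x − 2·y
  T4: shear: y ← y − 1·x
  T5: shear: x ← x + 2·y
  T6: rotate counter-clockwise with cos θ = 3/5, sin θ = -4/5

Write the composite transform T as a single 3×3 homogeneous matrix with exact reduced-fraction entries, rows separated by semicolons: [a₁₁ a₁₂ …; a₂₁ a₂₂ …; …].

T1 = [1 0 0; 0 -1 0; 0 0 1]
T2·T1 = [1 0 0; 1 -1 0; 0 0 1]
T3·…·T1 = [-1 2 0; 1 -1 0; 0 0 1]
T4·…·T1 = [-1 2 0; 2 -3 0; 0 0 1]
T5·…·T1 = [3 -4 0; 2 -3 0; 0 0 1]
T6·…·T1 = [17/5 -24/5 0; -6/5 7/5 0; 0 0 1]

T = [17/5 -24/5 0; -6/5 7/5 0; 0 0 1]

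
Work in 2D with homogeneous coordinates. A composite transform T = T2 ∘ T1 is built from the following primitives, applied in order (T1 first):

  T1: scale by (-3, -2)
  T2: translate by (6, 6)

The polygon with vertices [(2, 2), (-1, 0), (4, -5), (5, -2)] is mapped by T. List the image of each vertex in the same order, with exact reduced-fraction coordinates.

T1 scale by (-3, -2): (2, 2) → (-6, -4); (-1, 0) → (3, 0); (4, -5) → (-12, 10); (5, -2) → (-15, 4)
T2 translate by (6, 6): (-6, -4) → (0, 2); (3, 0) → (9, 6); (-12, 10) → (-6, 16); (-15, 4) → (-9, 10)

image vertices: (0, 2), (9, 6), (-6, 16), (-9, 10)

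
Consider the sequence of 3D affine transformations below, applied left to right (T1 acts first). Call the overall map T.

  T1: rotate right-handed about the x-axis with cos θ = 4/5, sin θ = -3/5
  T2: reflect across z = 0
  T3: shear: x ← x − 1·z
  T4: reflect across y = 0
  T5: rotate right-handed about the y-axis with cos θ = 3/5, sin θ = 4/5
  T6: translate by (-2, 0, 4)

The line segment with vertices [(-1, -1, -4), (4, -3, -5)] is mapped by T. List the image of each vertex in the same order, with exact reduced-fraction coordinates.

image vertices: (-52/25, 16/5, 211/25), (21/25, 27/5, 97/25)

T1 rotate right-handed about the x-axis with cos θ = 4/5, sin θ = -3/5: (-1, -1, -4) → (-1, -16/5, -13/5); (4, -3, -5) → (4, -27/5, -11/5)
T2 reflect across z = 0: (-1, -16/5, -13/5) → (-1, -16/5, 13/5); (4, -27/5, -11/5) → (4, -27/5, 11/5)
T3 shear: x ← x − 1·z: (-1, -16/5, 13/5) → (-18/5, -16/5, 13/5); (4, -27/5, 11/5) → (9/5, -27/5, 11/5)
T4 reflect across y = 0: (-18/5, -16/5, 13/5) → (-18/5, 16/5, 13/5); (9/5, -27/5, 11/5) → (9/5, 27/5, 11/5)
T5 rotate right-handed about the y-axis with cos θ = 3/5, sin θ = 4/5: (-18/5, 16/5, 13/5) → (-2/25, 16/5, 111/25); (9/5, 27/5, 11/5) → (71/25, 27/5, -3/25)
T6 translate by (-2, 0, 4): (-2/25, 16/5, 111/25) → (-52/25, 16/5, 211/25); (71/25, 27/5, -3/25) → (21/25, 27/5, 97/25)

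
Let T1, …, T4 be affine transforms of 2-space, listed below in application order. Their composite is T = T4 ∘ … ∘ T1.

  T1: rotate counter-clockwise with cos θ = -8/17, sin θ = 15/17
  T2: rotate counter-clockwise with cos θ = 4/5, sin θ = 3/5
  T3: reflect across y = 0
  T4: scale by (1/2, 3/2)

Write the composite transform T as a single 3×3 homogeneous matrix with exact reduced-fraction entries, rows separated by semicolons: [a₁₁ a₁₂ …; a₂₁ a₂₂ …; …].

T1 = [-8/17 -15/17 0; 15/17 -8/17 0; 0 0 1]
T2·T1 = [-77/85 -36/85 0; 36/85 -77/85 0; 0 0 1]
T3·…·T1 = [-77/85 -36/85 0; -36/85 77/85 0; 0 0 1]
T4·…·T1 = [-77/170 -18/85 0; -54/85 231/170 0; 0 0 1]

T = [-77/170 -18/85 0; -54/85 231/170 0; 0 0 1]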